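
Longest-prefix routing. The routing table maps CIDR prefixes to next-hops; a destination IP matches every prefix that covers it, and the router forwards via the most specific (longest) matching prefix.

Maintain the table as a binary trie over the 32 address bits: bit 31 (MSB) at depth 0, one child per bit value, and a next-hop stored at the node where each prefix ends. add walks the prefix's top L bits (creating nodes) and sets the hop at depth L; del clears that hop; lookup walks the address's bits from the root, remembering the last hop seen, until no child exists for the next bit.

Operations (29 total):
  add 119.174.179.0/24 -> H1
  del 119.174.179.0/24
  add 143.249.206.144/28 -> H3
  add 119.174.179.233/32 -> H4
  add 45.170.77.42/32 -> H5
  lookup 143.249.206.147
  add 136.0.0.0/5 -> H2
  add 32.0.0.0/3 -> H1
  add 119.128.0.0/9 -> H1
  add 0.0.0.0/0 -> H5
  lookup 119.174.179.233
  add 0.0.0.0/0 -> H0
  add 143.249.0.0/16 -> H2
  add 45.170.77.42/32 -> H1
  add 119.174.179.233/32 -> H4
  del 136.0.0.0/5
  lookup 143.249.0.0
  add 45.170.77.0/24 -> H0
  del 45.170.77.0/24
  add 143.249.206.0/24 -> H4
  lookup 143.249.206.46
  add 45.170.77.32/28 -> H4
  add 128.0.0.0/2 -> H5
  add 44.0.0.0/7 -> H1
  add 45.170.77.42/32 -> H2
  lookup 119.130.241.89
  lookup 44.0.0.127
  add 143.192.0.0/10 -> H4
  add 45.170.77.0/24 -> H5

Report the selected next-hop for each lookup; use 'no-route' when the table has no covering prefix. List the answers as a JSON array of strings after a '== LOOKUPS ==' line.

Apply in order:
  add 119.174.179.0/24 -> H1 at depth 24
  - 119.174.179.0/24 clear@24
  add 143.249.206.144/28 -> H3 at depth 28
  add 119.174.179.233/32 -> H4 at depth 32
  add 45.170.77.42/32 -> H5 at depth 32
  Q 143.249.206.147: descend 1000111111111001110011101001 ; hops seen [H3] ; pick H3
  add 136.0.0.0/5 -> H2 at depth 5
  add 32.0.0.0/3 -> H1 at depth 3
  add 119.128.0.0/9 -> H1 at depth 9
  add 0.0.0.0/0 -> H5 at depth 0
  Q 119.174.179.233: descend 01110111101011101011001111101001 ; hops seen [H5,H1,H4] ; pick H4
  add 0.0.0.0/0 -> H0 at depth 0
  add 143.249.0.0/16 -> H2 at depth 16
  add 45.170.77.42/32 -> H1 at depth 32
  add 119.174.179.233/32 -> H4 at depth 32
  - 136.0.0.0/5 clear@5
  Q 143.249.0.0: descend 1000111111111001 ; hops seen [H0,H2] ; pick H2
  add 45.170.77.0/24 -> H0 at depth 24
  - 45.170.77.0/24 clear@24
  add 143.249.206.0/24 -> H4 at depth 24
  Q 143.249.206.46: descend 100011111111100111001110 ; hops seen [H0,H2,H4] ; pick H4
  add 45.170.77.32/28 -> H4 at depth 28
  add 128.0.0.0/2 -> H5 at depth 2
  add 44.0.0.0/7 -> H1 at depth 7
  add 45.170.77.42/32 -> H2 at depth 32
  Q 119.130.241.89: descend 0111011110 ; hops seen [H0,H1] ; pick H1
  Q 44.0.0.127: descend 0010110 ; hops seen [H0,H1,H1] ; pick H1
  add 143.192.0.0/10 -> H4 at depth 10
  add 45.170.77.0/24 -> H5 at depth 24

== LOOKUPS ==
["H3","H4","H2","H4","H1","H1"]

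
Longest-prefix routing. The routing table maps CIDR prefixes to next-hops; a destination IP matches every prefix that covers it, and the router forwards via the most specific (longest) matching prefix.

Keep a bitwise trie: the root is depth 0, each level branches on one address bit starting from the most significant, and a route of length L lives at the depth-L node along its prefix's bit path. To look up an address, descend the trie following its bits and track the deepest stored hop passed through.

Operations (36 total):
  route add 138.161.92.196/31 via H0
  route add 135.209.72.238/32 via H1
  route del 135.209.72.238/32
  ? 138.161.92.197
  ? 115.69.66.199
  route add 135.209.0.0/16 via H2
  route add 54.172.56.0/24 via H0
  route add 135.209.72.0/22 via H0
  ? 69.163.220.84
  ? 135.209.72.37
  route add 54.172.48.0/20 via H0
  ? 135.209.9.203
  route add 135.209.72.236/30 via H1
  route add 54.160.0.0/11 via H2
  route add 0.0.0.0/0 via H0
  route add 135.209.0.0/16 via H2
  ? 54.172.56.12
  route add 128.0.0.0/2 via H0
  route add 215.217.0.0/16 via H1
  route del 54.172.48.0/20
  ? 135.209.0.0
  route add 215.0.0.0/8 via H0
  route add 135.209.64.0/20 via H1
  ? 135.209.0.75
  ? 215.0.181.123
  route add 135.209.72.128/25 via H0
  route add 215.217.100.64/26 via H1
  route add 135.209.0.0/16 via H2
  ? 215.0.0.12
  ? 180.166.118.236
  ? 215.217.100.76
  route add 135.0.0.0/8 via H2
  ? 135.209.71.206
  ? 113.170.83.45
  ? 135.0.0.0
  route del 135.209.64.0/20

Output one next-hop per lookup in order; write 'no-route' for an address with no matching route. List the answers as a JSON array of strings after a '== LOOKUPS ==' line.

Apply in order:
  + 138.161.92.196/31 (H0) depth=31
  + 135.209.72.238/32 (H1) depth=32
  del 135.209.72.238/32 (clear depth 32)
  ? 138.161.92.197  path d0:-→d1:-→d2:-→d3:-→d4:-→d5:-→d6:-→d7:-→d8:-→d9:-→d10:-→d11:-→d12:-→d13:-→d14:-→d15:-→d16:-→d17:-→d18:-→d19:-→d20:-→d21:-→d22:-→d23:-→d24:-→d25:-→d26:-→d27:-→d28:-→d29:-→d30:-→d31:H0  best=H0
  ? 115.69.66.199  path d0:-  best=no-route
  + 135.209.0.0/16 (H2) depth=16
  + 54.172.56.0/24 (H0) depth=24
  + 135.209.72.0/22 (H0) depth=22
  ? 69.163.220.84  path d0:-→d1:-  best=no-route
  ? 135.209.72.37  path d0:-→d1:-→d2:-→d3:-→d4:-→d5:-→d6:-→d7:-→d8:-→d9:-→d10:-→d11:-→d12:-→d13:-→d14:-→d15:-→d16:H2→d17:-→d18:-→d19:-→d20:-→d21:-→d22:H0→d23:-→d24:-  best=H0
  + 54.172.48.0/20 (H0) depth=20
  ? 135.209.9.203  path d0:-→d1:-→d2:-→d3:-→d4:-→d5:-→d6:-→d7:-→d8:-→d9:-→d10:-→d11:-→d12:-→d13:-→d14:-→d15:-→d16:H2→d17:-  best=H2
  + 135.209.72.236/30 (H1) depth=30
  + 54.160.0.0/11 (H2) depth=11
  + 0.0.0.0/0 (H0) depth=0
  + 135.209.0.0/16 (H2) depth=16
  ? 54.172.56.12  path d0:H0→d1:-→d2:-→d3:-→d4:-→d5:-→d6:-→d7:-→d8:-→d9:-→d10:-→d11:H2→d12:-→d13:-→d14:-→d15:-→d16:-→d17:-→d18:-→d19:-→d20:H0→d21:-→d22:-→d23:-→d24:H0  best=H0
  + 128.0.0.0/2 (H0) depth=2
  + 215.217.0.0/16 (H1) depth=16
  del 54.172.48.0/20 (clear depth 20)
  ? 135.209.0.0  path d0:H0→d1:-→d2:H0→d3:-→d4:-→d5:-→d6:-→d7:-→d8:-→d9:-→d10:-→d11:-→d12:-→d13:-→d14:-→d15:-→d16:H2→d17:-  best=H2
  + 215.0.0.0/8 (H0) depth=8
  + 135.209.64.0/20 (H1) depth=20
  ? 135.209.0.75  path d0:H0→d1:-→d2:H0→d3:-→d4:-→d5:-→d6:-→d7:-→d8:-→d9:-→d10:-→d11:-→d12:-→d13:-→d14:-→d15:-→d16:H2→d17:-  best=H2
  ? 215.0.181.123  path d0:H0→d1:-→d2:-→d3:-→d4:-→d5:-→d6:-→d7:-→d8:H0  best=H0
  + 135.209.72.128/25 (H0) depth=25
  + 215.217.100.64/26 (H1) depth=26
  + 135.209.0.0/16 (H2) depth=16
  ? 215.0.0.12  path d0:H0→d1:-→d2:-→d3:-→d4:-→d5:-→d6:-→d7:-→d8:H0  best=H0
  ? 180.166.118.236  path d0:H0→d1:-→d2:H0  best=H0
  ? 215.217.100.76  path d0:H0→d1:-→d2:-→d3:-→d4:-→d5:-→d6:-→d7:-→d8:H0→d9:-→d10:-→d11:-→d12:-→d13:-→d14:-→d15:-→d16:H1→d17:-→d18:-→d19:-→d20:-→d21:-→d22:-→d23:-→d24:-→d25:-→d26:H1  best=H1
  + 135.0.0.0/8 (H2) depth=8
  ? 135.209.71.206  path d0:H0→d1:-→d2:H0→d3:-→d4:-→d5:-→d6:-→d7:-→d8:H2→d9:-→d10:-→d11:-→d12:-→d13:-→d14:-→d15:-→d16:H2→d17:-→d18:-→d19:-→d20:H1  best=H1
  ? 113.170.83.45  path d0:H0→d1:-  best=H0
  ? 135.0.0.0  path d0:H0→d1:-→d2:H0→d3:-→d4:-→d5:-→d6:-→d7:-→d8:H2  best=H2
  del 135.209.64.0/20 (clear depth 20)

== LOOKUPS ==
["H0","no-route","no-route","H0","H2","H0","H2","H2","H0","H0","H0","H1","H1","H0","H2"]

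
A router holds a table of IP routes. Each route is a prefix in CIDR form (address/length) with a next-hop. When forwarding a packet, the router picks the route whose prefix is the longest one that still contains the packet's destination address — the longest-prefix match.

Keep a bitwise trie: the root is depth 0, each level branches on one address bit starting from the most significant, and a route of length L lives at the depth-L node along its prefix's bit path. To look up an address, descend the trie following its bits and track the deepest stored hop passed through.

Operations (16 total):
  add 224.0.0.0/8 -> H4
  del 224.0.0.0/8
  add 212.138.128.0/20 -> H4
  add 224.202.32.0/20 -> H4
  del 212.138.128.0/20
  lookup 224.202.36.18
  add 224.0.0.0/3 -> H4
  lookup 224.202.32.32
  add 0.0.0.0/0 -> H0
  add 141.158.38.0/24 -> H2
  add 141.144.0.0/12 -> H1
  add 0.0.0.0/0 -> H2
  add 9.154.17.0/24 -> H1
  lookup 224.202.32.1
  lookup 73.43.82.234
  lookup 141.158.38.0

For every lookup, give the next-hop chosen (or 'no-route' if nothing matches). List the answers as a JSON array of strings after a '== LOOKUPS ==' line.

Trace:
  + 224.0.0.0/8 (H4) depth=8
  del 224.0.0.0/8 (clear depth 8)
  + 212.138.128.0/20 (H4) depth=20
  + 224.202.32.0/20 (H4) depth=20
  del 212.138.128.0/20 (clear depth 20)
  lookup 224.202.36.18: bits 11100000110010100010 walk d0:-→d1:-→d2:-→d3:-→d4:-→d5:-→d6:-→d7:-→d8:-→d9:-→d10:-→d11:-→d12:-→d13:-→d14:-→d15:-→d16:-→d17:-→d18:-→d19:-→d20:H4 -> H4
  + 224.0.0.0/3 (H4) depth=3
  lookup 224.202.32.32: bits 11100000110010100010 walk d0:-→d1:-→d2:-→d3:H4→d4:-→d5:-→d6:-→d7:-→d8:-→d9:-→d10:-→d11:-→d12:-→d13:-→d14:-→d15:-→d16:-→d17:-→d18:-→d19:-→d20:H4 -> H4
  + 0.0.0.0/0 (H0) depth=0
  + 141.158.38.0/24 (H2) depth=24
  + 141.144.0.0/12 (H1) depth=12
  + 0.0.0.0/0 (H2) depth=0
  + 9.154.17.0/24 (H1) depth=24
  lookup 224.202.32.1: bits 11100000110010100010 walk d0:H2→d1:-→d2:-→d3:H4→d4:-→d5:-→d6:-→d7:-→d8:-→d9:-→d10:-→d11:-→d12:-→d13:-→d14:-→d15:-→d16:-→d17:-→d18:-→d19:-→d20:H4 -> H4
  lookup 73.43.82.234: bits 0 walk d0:H2→d1:- -> H2
  lookup 141.158.38.0: bits 100011011001111000100110 walk d0:H2→d1:-→d2:-→d3:-→d4:-→d5:-→d6:-→d7:-→d8:-→d9:-→d10:-→d11:-→d12:H1→d13:-→d14:-→d15:-→d16:-→d17:-→d18:-→d19:-→d20:-→d21:-→d22:-→d23:-→d24:H2 -> H2

== LOOKUPS ==
["H4","H4","H4","H2","H2"]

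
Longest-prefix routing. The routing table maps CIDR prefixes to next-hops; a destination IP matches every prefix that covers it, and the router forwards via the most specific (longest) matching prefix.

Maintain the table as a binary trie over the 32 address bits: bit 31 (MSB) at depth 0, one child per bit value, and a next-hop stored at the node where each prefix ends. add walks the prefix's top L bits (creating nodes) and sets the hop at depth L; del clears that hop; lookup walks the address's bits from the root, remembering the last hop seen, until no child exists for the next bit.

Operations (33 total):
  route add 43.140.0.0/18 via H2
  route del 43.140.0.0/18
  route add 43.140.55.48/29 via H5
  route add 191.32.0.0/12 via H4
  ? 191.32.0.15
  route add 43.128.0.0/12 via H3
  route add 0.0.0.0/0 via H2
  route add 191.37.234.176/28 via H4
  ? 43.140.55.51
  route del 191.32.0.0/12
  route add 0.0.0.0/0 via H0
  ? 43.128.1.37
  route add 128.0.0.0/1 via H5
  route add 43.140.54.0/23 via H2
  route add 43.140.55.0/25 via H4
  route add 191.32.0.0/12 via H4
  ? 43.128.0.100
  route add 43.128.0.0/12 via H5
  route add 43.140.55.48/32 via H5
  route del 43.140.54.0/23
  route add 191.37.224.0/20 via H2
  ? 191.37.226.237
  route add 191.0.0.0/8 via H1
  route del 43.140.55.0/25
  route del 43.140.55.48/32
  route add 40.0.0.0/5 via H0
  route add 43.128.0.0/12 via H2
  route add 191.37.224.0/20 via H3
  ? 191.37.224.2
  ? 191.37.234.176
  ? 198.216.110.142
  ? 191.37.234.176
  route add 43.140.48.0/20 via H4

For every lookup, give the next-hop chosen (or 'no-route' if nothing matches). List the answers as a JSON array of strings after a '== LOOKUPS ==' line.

Apply in order:
  add 43.140.0.0/18 -> H2 at depth 18
  del 43.140.0.0/18 (clear depth 18)
  add 43.140.55.48/29 -> H5 at depth 29
  add 191.32.0.0/12 -> H4 at depth 12
  lookup 191.32.0.15: bits 101111110010 walk d0:-→d1:-→d2:-→d3:-→d4:-→d5:-→d6:-→d7:-→d8:-→d9:-→d10:-→d11:-→d12:H4 -> H4
  add 43.128.0.0/12 -> H3 at depth 12
  add 0.0.0.0/0 -> H2 at depth 0
  add 191.37.234.176/28 -> H4 at depth 28
  lookup 43.140.55.51: bits 00101011100011000011011100110 walk d0:H2→d1:-→d2:-→d3:-→d4:-→d5:-→d6:-→d7:-→d8:-→d9:-→d10:-→d11:-→d12:H3→d13:-→d14:-→d15:-→d16:-→d17:-→d18:-→d19:-→d20:-→d21:-→d22:-→d23:-→d24:-→d25:-→d26:-→d27:-→d28:-→d29:H5 -> H5
  del 191.32.0.0/12 (clear depth 12)
  add 0.0.0.0/0 -> H0 at depth 0
  lookup 43.128.1.37: bits 001010111000 walk d0:H0→d1:-→d2:-→d3:-→d4:-→d5:-→d6:-→d7:-→d8:-→d9:-→d10:-→d11:-→d12:H3 -> H3
  add 128.0.0.0/1 -> H5 at depth 1
  add 43.140.54.0/23 -> H2 at depth 23
  add 43.140.55.0/25 -> H4 at depth 25
  add 191.32.0.0/12 -> H4 at depth 12
  lookup 43.128.0.100: bits 001010111000 walk d0:H0→d1:-→d2:-→d3:-→d4:-→d5:-→d6:-→d7:-→d8:-→d9:-→d10:-→d11:-→d12:H3 -> H3
  add 43.128.0.0/12 -> H5 at depth 12
  add 43.140.55.48/32 -> H5 at depth 32
  del 43.140.54.0/23 (clear depth 23)
  add 191.37.224.0/20 -> H2 at depth 20
  lookup 191.37.226.237: bits 10111111001001011110 walk d0:H0→d1:H5→d2:-→d3:-→d4:-→d5:-→d6:-→d7:-→d8:-→d9:-→d10:-→d11:-→d12:H4→d13:-→d14:-→d15:-→d16:-→d17:-→d18:-→d19:-→d20:H2 -> H2
  add 191.0.0.0/8 -> H1 at depth 8
  del 43.140.55.0/25 (clear depth 25)
  del 43.140.55.48/32 (clear depth 32)
  add 40.0.0.0/5 -> H0 at depth 5
  add 43.128.0.0/12 -> H2 at depth 12
  add 191.37.224.0/20 -> H3 at depth 20
  lookup 191.37.224.2: bits 10111111001001011110 walk d0:H0→d1:H5→d2:-→d3:-→d4:-→d5:-→d6:-→d7:-→d8:H1→d9:-→d10:-→d11:-→d12:H4→d13:-→d14:-→d15:-→d16:-→d17:-→d18:-→d19:-→d20:H3 -> H3
  lookup 191.37.234.176: bits 1011111100100101111010101011 walk d0:H0→d1:H5→d2:-→d3:-→d4:-→d5:-→d6:-→d7:-→d8:H1→d9:-→d10:-→d11:-→d12:H4→d13:-→d14:-→d15:-→d16:-→d17:-→d18:-→d19:-→d20:H3→d21:-→d22:-→d23:-→d24:-→d25:-→d26:-→d27:-→d28:H4 -> H4
  lookup 198.216.110.142: bits 1 walk d0:H0→d1:H5 -> H5
  lookup 191.37.234.176: bits 1011111100100101111010101011 walk d0:H0→d1:H5→d2:-→d3:-→d4:-→d5:-→d6:-→d7:-→d8:H1→d9:-→d10:-→d11:-→d12:H4→d13:-→d14:-→d15:-→d16:-→d17:-→d18:-→d19:-→d20:H3→d21:-→d22:-→d23:-→d24:-→d25:-→d26:-→d27:-→d28:H4 -> H4
  add 43.140.48.0/20 -> H4 at depth 20

== LOOKUPS ==
["H4","H5","H3","H3","H2","H3","H4","H5","H4"]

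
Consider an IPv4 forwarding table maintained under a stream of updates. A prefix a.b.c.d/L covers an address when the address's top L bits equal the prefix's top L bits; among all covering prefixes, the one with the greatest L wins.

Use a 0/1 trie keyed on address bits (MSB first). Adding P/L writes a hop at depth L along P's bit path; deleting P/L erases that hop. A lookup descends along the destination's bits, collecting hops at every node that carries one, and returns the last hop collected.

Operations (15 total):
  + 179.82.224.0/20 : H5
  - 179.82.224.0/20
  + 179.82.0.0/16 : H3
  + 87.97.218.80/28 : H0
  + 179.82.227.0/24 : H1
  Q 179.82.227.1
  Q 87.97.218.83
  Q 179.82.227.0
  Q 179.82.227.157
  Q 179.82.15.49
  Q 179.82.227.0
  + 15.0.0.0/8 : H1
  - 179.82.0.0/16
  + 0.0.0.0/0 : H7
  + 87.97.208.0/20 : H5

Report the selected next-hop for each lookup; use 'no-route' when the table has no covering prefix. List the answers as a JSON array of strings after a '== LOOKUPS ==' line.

Apply in order:
  add 179.82.224.0/20 -> H5 at depth 20
  del 179.82.224.0/20 (clear depth 20)
  add 179.82.0.0/16 -> H3 at depth 16
  add 87.97.218.80/28 -> H0 at depth 28
  add 179.82.227.0/24 -> H1 at depth 24
  Q 179.82.227.1: descend 101100110101001011100011 ; hops seen [H3,H1] ; pick H1
  Q 87.97.218.83: descend 0101011101100001110110100101 ; hops seen [H0] ; pick H0
  Q 179.82.227.0: descend 101100110101001011100011 ; hops seen [H3,H1] ; pick H1
  Q 179.82.227.157: descend 101100110101001011100011 ; hops seen [H3,H1] ; pick H1
  Q 179.82.15.49: descend 1011001101010010 ; hops seen [H3] ; pick H3
  Q 179.82.227.0: descend 101100110101001011100011 ; hops seen [H3,H1] ; pick H1
  add 15.0.0.0/8 -> H1 at depth 8
  del 179.82.0.0/16 (clear depth 16)
  add 0.0.0.0/0 -> H7 at depth 0
  add 87.97.208.0/20 -> H5 at depth 20

== LOOKUPS ==
["H1","H0","H1","H1","H3","H1"]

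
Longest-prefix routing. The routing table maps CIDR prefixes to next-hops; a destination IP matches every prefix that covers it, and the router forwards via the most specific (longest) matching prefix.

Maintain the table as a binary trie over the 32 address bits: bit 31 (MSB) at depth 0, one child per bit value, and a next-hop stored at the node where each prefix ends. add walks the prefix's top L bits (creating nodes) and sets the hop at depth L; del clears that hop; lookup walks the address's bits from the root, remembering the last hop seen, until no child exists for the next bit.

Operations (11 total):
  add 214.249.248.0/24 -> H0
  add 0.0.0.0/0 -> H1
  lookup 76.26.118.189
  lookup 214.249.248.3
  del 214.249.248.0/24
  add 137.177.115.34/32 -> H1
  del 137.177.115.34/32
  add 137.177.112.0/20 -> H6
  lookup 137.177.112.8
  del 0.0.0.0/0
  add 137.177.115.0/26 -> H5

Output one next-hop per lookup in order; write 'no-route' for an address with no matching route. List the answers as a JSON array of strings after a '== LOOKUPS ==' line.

Apply in order:
  + 214.249.248.0/24 (H0) depth=24
  + 0.0.0.0/0 (H1) depth=0
  lookup 76.26.118.189: bits ε walk d0:H1 -> H1
  lookup 214.249.248.3: bits 110101101111100111111000 walk d0:H1→d1:-→d2:-→d3:-→d4:-→d5:-→d6:-→d7:-→d8:-→d9:-→d10:-→d11:-→d12:-→d13:-→d14:-→d15:-→d16:-→d17:-→d18:-→d19:-→d20:-→d21:-→d22:-→d23:-→d24:H0 -> H0
  - 214.249.248.0/24 clear@24
  + 137.177.115.34/32 (H1) depth=32
  - 137.177.115.34/32 clear@32
  + 137.177.112.0/20 (H6) depth=20
  lookup 137.177.112.8: bits 1000100110110001011100 walk d0:H1→d1:-→d2:-→d3:-→d4:-→d5:-→d6:-→d7:-→d8:-→d9:-→d10:-→d11:-→d12:-→d13:-→d14:-→d15:-→d16:-→d17:-→d18:-→d19:-→d20:H6→d21:-→d22:- -> H6
  - 0.0.0.0/0 clear@0
  + 137.177.115.0/26 (H5) depth=26

== LOOKUPS ==
["H1","H0","H6"]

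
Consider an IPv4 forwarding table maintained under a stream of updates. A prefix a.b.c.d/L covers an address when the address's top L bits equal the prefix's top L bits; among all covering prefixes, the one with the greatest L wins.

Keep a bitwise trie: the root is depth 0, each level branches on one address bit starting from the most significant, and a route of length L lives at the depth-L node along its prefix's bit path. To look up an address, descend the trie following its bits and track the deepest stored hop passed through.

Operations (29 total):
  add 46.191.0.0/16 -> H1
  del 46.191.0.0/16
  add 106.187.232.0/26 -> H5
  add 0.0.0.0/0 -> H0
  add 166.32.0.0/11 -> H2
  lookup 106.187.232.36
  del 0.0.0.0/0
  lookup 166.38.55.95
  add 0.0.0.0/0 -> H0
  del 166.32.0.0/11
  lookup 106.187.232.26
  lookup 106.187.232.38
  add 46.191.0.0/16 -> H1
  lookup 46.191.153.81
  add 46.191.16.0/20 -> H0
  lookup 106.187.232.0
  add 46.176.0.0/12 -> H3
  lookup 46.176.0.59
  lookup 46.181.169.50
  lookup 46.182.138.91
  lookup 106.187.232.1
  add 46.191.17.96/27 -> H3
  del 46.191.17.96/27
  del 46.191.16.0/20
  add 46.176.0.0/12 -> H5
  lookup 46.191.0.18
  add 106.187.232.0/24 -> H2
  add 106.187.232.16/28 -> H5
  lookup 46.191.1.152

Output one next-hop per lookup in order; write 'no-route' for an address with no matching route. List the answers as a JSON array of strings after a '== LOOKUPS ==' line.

Apply in order:
  add 46.191.0.0/16 -> H1 at depth 16
  - 46.191.0.0/16 clear@16
  add 106.187.232.0/26 -> H5 at depth 26
  add 0.0.0.0/0 -> H0 at depth 0
  add 166.32.0.0/11 -> H2 at depth 11
  Q 106.187.232.36: descend 01101010101110111110100000 ; hops seen [H0,H5] ; pick H5
  - 0.0.0.0/0 clear@0
  Q 166.38.55.95: descend 10100110001 ; hops seen [H2] ; pick H2
  add 0.0.0.0/0 -> H0 at depth 0
  - 166.32.0.0/11 clear@11
  Q 106.187.232.26: descend 01101010101110111110100000 ; hops seen [H0,H5] ; pick H5
  Q 106.187.232.38: descend 01101010101110111110100000 ; hops seen [H0,H5] ; pick H5
  add 46.191.0.0/16 -> H1 at depth 16
  Q 46.191.153.81: descend 0010111010111111 ; hops seen [H0,H1] ; pick H1
  add 46.191.16.0/20 -> H0 at depth 20
  Q 106.187.232.0: descend 01101010101110111110100000 ; hops seen [H0,H5] ; pick H5
  add 46.176.0.0/12 -> H3 at depth 12
  Q 46.176.0.59: descend 001011101011 ; hops seen [H0,H3] ; pick H3
  Q 46.181.169.50: descend 001011101011 ; hops seen [H0,H3] ; pick H3
  Q 46.182.138.91: descend 001011101011 ; hops seen [H0,H3] ; pick H3
  Q 106.187.232.1: descend 01101010101110111110100000 ; hops seen [H0,H5] ; pick H5
  add 46.191.17.96/27 -> H3 at depth 27
  - 46.191.17.96/27 clear@27
  - 46.191.16.0/20 clear@20
  add 46.176.0.0/12 -> H5 at depth 12
  Q 46.191.0.18: descend 0010111010111111000 ; hops seen [H0,H5,H1] ; pick H1
  add 106.187.232.0/24 -> H2 at depth 24
  add 106.187.232.16/28 -> H5 at depth 28
  Q 46.191.1.152: descend 0010111010111111000 ; hops seen [H0,H5,H1] ; pick H1

== LOOKUPS ==
["H5","H2","H5","H5","H1","H5","H3","H3","H3","H5","H1","H1"]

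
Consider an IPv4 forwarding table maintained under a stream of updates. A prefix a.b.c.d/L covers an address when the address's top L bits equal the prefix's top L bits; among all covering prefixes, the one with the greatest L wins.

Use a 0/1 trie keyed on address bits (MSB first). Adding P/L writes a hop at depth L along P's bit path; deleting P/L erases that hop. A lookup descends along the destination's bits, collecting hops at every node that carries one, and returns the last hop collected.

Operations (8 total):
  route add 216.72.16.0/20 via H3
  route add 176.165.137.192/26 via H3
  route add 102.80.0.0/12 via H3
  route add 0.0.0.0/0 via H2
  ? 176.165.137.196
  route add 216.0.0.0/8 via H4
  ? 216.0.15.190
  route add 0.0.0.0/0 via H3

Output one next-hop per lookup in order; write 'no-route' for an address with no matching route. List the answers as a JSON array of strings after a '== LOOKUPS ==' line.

Trace:
  + 216.72.16.0/20 (H3) depth=20
  + 176.165.137.192/26 (H3) depth=26
  + 102.80.0.0/12 (H3) depth=12
  + 0.0.0.0/0 (H2) depth=0
  ? 176.165.137.196  path d0:H2→d1:-→d2:-→d3:-→d4:-→d5:-→d6:-→d7:-→d8:-→d9:-→d10:-→d11:-→d12:-→d13:-→d14:-→d15:-→d16:-→d17:-→d18:-→d19:-→d20:-→d21:-→d22:-→d23:-→d24:-→d25:-→d26:H3  best=H3
  + 216.0.0.0/8 (H4) depth=8
  ? 216.0.15.190  path d0:H2→d1:-→d2:-→d3:-→d4:-→d5:-→d6:-→d7:-→d8:H4→d9:-  best=H4
  + 0.0.0.0/0 (H3) depth=0

== LOOKUPS ==
["H3","H4"]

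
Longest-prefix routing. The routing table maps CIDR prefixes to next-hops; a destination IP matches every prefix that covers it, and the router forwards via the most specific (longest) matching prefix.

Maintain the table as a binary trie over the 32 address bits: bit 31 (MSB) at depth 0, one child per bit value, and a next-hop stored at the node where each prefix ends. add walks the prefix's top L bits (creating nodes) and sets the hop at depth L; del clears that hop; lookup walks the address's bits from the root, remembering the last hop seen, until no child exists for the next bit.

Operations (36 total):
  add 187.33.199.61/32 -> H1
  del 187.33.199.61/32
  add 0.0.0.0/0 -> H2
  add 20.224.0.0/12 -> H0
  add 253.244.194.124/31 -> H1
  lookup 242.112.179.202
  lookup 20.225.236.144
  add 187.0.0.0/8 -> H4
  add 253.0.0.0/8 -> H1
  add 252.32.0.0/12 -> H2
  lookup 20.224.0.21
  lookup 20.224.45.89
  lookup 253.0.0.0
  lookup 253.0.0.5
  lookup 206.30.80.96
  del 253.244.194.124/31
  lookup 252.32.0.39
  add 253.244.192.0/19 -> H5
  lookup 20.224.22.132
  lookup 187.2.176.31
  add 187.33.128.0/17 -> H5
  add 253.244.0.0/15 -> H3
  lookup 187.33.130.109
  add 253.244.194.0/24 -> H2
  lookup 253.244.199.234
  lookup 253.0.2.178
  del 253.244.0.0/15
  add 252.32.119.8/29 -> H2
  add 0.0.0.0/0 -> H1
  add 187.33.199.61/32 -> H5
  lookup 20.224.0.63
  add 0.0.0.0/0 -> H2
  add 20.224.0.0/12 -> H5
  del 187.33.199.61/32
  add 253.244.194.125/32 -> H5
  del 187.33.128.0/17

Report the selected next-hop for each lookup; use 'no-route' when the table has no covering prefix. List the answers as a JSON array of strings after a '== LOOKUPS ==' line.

Apply in order:
  + 187.33.199.61/32 (H1) depth=32
  - 187.33.199.61/32 clear@32
  + 0.0.0.0/0 (H2) depth=0
  + 20.224.0.0/12 (H0) depth=12
  + 253.244.194.124/31 (H1) depth=31
  lookup 242.112.179.202: bits 1111 walk d0:H2→d1:-→d2:-→d3:-→d4:- -> H2
  lookup 20.225.236.144: bits 000101001110 walk d0:H2→d1:-→d2:-→d3:-→d4:-→d5:-→d6:-→d7:-→d8:-→d9:-→d10:-→d11:-→d12:H0 -> H0
  + 187.0.0.0/8 (H4) depth=8
  + 253.0.0.0/8 (H1) depth=8
  + 252.32.0.0/12 (H2) depth=12
  lookup 20.224.0.21: bits 000101001110 walk d0:H2→d1:-→d2:-→d3:-→d4:-→d5:-→d6:-→d7:-→d8:-→d9:-→d10:-→d11:-→d12:H0 -> H0
  lookup 20.224.45.89: bits 000101001110 walk d0:H2→d1:-→d2:-→d3:-→d4:-→d5:-→d6:-→d7:-→d8:-→d9:-→d10:-→d11:-→d12:H0 -> H0
  lookup 253.0.0.0: bits 11111101 walk d0:H2→d1:-→d2:-→d3:-→d4:-→d5:-→d6:-→d7:-→d8:H1 -> H1
  lookup 253.0.0.5: bits 11111101 walk d0:H2→d1:-→d2:-→d3:-→d4:-→d5:-→d6:-→d7:-→d8:H1 -> H1
  lookup 206.30.80.96: bits 11 walk d0:H2→d1:-→d2:- -> H2
  - 253.244.194.124/31 clear@31
  lookup 252.32.0.39: bits 111111000010 walk d0:H2→d1:-→d2:-→d3:-→d4:-→d5:-→d6:-→d7:-→d8:-→d9:-→d10:-→d11:-→d12:H2 -> H2
  + 253.244.192.0/19 (H5) depth=19
  lookup 20.224.22.132: bits 000101001110 walk d0:H2→d1:-→d2:-→d3:-→d4:-→d5:-→d6:-→d7:-→d8:-→d9:-→d10:-→d11:-→d12:H0 -> H0
  lookup 187.2.176.31: bits 1011101100 walk d0:H2→d1:-→d2:-→d3:-→d4:-→d5:-→d6:-→d7:-→d8:H4→d9:-→d10:- -> H4
  + 187.33.128.0/17 (H5) depth=17
  + 253.244.0.0/15 (H3) depth=15
  lookup 187.33.130.109: bits 10111011001000011 walk d0:H2→d1:-→d2:-→d3:-→d4:-→d5:-→d6:-→d7:-→d8:H4→d9:-→d10:-→d11:-→d12:-→d13:-→d14:-→d15:-→d16:-→d17:H5 -> H5
  + 253.244.194.0/24 (H2) depth=24
  lookup 253.244.199.234: bits 111111011111010011000 walk d0:H2→d1:-→d2:-→d3:-→d4:-→d5:-→d6:-→d7:-→d8:H1→d9:-→d10:-→d11:-→d12:-→d13:-→d14:-→d15:H3→d16:-→d17:-→d18:-→d19:H5→d20:-→d21:- -> H5
  lookup 253.0.2.178: bits 11111101 walk d0:H2→d1:-→d2:-→d3:-→d4:-→d5:-→d6:-→d7:-→d8:H1 -> H1
  - 253.244.0.0/15 clear@15
  + 252.32.119.8/29 (H2) depth=29
  + 0.0.0.0/0 (H1) depth=0
  + 187.33.199.61/32 (H5) depth=32
  lookup 20.224.0.63: bits 000101001110 walk d0:H1→d1:-→d2:-→d3:-→d4:-→d5:-→d6:-→d7:-→d8:-→d9:-→d10:-→d11:-→d12:H0 -> H0
  + 0.0.0.0/0 (H2) depth=0
  + 20.224.0.0/12 (H5) depth=12
  - 187.33.199.61/32 clear@32
  + 253.244.194.125/32 (H5) depth=32
  - 187.33.128.0/17 clear@17

== LOOKUPS ==
["H2","H0","H0","H0","H1","H1","H2","H2","H0","H4","H5","H5","H1","H0"]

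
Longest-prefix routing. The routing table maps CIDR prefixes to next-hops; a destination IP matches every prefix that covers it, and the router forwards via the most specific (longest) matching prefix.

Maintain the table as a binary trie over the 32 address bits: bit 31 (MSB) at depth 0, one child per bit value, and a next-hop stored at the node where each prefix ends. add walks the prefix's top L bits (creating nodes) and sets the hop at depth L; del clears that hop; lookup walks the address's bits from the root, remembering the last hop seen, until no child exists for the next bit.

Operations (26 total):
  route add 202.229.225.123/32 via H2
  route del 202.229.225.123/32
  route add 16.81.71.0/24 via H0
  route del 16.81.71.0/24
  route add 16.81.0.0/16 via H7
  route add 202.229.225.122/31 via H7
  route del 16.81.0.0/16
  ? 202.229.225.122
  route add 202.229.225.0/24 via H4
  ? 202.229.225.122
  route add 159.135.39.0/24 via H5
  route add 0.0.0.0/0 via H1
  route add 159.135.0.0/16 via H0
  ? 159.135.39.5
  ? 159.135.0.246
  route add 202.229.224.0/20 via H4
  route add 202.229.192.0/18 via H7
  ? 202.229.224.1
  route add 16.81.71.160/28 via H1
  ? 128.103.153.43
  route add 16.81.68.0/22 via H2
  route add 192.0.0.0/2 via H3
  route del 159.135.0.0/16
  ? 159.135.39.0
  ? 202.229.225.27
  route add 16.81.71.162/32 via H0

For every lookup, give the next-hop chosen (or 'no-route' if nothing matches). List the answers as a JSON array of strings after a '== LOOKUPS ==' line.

Trace:
  add 202.229.225.123/32 -> H2 at depth 32
  - 202.229.225.123/32 clear@32
  add 16.81.71.0/24 -> H0 at depth 24
  - 16.81.71.0/24 clear@24
  add 16.81.0.0/16 -> H7 at depth 16
  add 202.229.225.122/31 -> H7 at depth 31
  - 16.81.0.0/16 clear@16
  ? 202.229.225.122  path d0:-→d1:-→d2:-→d3:-→d4:-→d5:-→d6:-→d7:-→d8:-→d9:-→d10:-→d11:-→d12:-→d13:-→d14:-→d15:-→d16:-→d17:-→d18:-→d19:-→d20:-→d21:-→d22:-→d23:-→d24:-→d25:-→d26:-→d27:-→d28:-→d29:-→d30:-→d31:H7  best=H7
  add 202.229.225.0/24 -> H4 at depth 24
  ? 202.229.225.122  path d0:-→d1:-→d2:-→d3:-→d4:-→d5:-→d6:-→d7:-→d8:-→d9:-→d10:-→d11:-→d12:-→d13:-→d14:-→d15:-→d16:-→d17:-→d18:-→d19:-→d20:-→d21:-→d22:-→d23:-→d24:H4→d25:-→d26:-→d27:-→d28:-→d29:-→d30:-→d31:H7  best=H7
  add 159.135.39.0/24 -> H5 at depth 24
  add 0.0.0.0/0 -> H1 at depth 0
  add 159.135.0.0/16 -> H0 at depth 16
  ? 159.135.39.5  path d0:H1→d1:-→d2:-→d3:-→d4:-→d5:-→d6:-→d7:-→d8:-→d9:-→d10:-→d11:-→d12:-→d13:-→d14:-→d15:-→d16:H0→d17:-→d18:-→d19:-→d20:-→d21:-→d22:-→d23:-→d24:H5  best=H5
  ? 159.135.0.246  path d0:H1→d1:-→d2:-→d3:-→d4:-→d5:-→d6:-→d7:-→d8:-→d9:-→d10:-→d11:-→d12:-→d13:-→d14:-→d15:-→d16:H0→d17:-→d18:-  best=H0
  add 202.229.224.0/20 -> H4 at depth 20
  add 202.229.192.0/18 -> H7 at depth 18
  ? 202.229.224.1  path d0:H1→d1:-→d2:-→d3:-→d4:-→d5:-→d6:-→d7:-→d8:-→d9:-→d10:-→d11:-→d12:-→d13:-→d14:-→d15:-→d16:-→d17:-→d18:H7→d19:-→d20:H4→d21:-→d22:-→d23:-  best=H4
  add 16.81.71.160/28 -> H1 at depth 28
  ? 128.103.153.43  path d0:H1→d1:-→d2:-→d3:-  best=H1
  add 16.81.68.0/22 -> H2 at depth 22
  add 192.0.0.0/2 -> H3 at depth 2
  - 159.135.0.0/16 clear@16
  ? 159.135.39.0  path d0:H1→d1:-→d2:-→d3:-→d4:-→d5:-→d6:-→d7:-→d8:-→d9:-→d10:-→d11:-→d12:-→d13:-→d14:-→d15:-→d16:-→d17:-→d18:-→d19:-→d20:-→d21:-→d22:-→d23:-→d24:H5  best=H5
  ? 202.229.225.27  path d0:H1→d1:-→d2:H3→d3:-→d4:-→d5:-→d6:-→d7:-→d8:-→d9:-→d10:-→d11:-→d12:-→d13:-→d14:-→d15:-→d16:-→d17:-→d18:H7→d19:-→d20:H4→d21:-→d22:-→d23:-→d24:H4→d25:-  best=H4
  add 16.81.71.162/32 -> H0 at depth 32

== LOOKUPS ==
["H7","H7","H5","H0","H4","H1","H5","H4"]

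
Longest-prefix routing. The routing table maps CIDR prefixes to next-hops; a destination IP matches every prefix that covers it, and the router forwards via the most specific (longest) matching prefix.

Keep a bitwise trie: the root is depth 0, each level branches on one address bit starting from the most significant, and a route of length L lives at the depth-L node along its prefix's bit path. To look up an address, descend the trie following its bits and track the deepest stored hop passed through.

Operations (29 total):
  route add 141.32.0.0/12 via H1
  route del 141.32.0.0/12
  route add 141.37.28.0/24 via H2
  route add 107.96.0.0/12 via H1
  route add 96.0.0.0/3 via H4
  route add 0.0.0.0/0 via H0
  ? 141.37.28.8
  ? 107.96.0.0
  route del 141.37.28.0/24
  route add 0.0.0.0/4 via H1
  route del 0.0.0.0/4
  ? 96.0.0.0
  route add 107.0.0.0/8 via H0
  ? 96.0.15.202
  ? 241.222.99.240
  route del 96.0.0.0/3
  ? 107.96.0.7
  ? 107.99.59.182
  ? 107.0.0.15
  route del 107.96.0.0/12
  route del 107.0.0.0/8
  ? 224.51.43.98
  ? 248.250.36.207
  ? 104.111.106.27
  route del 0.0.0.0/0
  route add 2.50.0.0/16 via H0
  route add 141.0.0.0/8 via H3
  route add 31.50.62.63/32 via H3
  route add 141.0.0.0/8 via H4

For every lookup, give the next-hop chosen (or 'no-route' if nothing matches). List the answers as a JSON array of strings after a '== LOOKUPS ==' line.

Apply in order:
  add 141.32.0.0/12 -> H1 at depth 12
  del 141.32.0.0/12 (clear depth 12)
  add 141.37.28.0/24 -> H2 at depth 24
  add 107.96.0.0/12 -> H1 at depth 12
  add 96.0.0.0/3 -> H4 at depth 3
  add 0.0.0.0/0 -> H0 at depth 0
  ? 141.37.28.8  path d0:H0→d1:-→d2:-→d3:-→d4:-→d5:-→d6:-→d7:-→d8:-→d9:-→d10:-→d11:-→d12:-→d13:-→d14:-→d15:-→d16:-→d17:-→d18:-→d19:-→d20:-→d21:-→d22:-→d23:-→d24:H2  best=H2
  ? 107.96.0.0  path d0:H0→d1:-→d2:-→d3:H4→d4:-→d5:-→d6:-→d7:-→d8:-→d9:-→d10:-→d11:-→d12:H1  best=H1
  del 141.37.28.0/24 (clear depth 24)
  add 0.0.0.0/4 -> H1 at depth 4
  del 0.0.0.0/4 (clear depth 4)
  ? 96.0.0.0  path d0:H0→d1:-→d2:-→d3:H4→d4:-  best=H4
  add 107.0.0.0/8 -> H0 at depth 8
  ? 96.0.15.202  path d0:H0→d1:-→d2:-→d3:H4→d4:-  best=H4
  ? 241.222.99.240  path d0:H0→d1:-  best=H0
  del 96.0.0.0/3 (clear depth 3)
  ? 107.96.0.7  path d0:H0→d1:-→d2:-→d3:-→d4:-→d5:-→d6:-→d7:-→d8:H0→d9:-→d10:-→d11:-→d12:H1  best=H1
  ? 107.99.59.182  path d0:H0→d1:-→d2:-→d3:-→d4:-→d5:-→d6:-→d7:-→d8:H0→d9:-→d10:-→d11:-→d12:H1  best=H1
  ? 107.0.0.15  path d0:H0→d1:-→d2:-→d3:-→d4:-→d5:-→d6:-→d7:-→d8:H0→d9:-  best=H0
  del 107.96.0.0/12 (clear depth 12)
  del 107.0.0.0/8 (clear depth 8)
  ? 224.51.43.98  path d0:H0→d1:-  best=H0
  ? 248.250.36.207  path d0:H0→d1:-  best=H0
  ? 104.111.106.27  path d0:H0→d1:-→d2:-→d3:-→d4:-→d5:-→d6:-  best=H0
  del 0.0.0.0/0 (clear depth 0)
  add 2.50.0.0/16 -> H0 at depth 16
  add 141.0.0.0/8 -> H3 at depth 8
  add 31.50.62.63/32 -> H3 at depth 32
  add 141.0.0.0/8 -> H4 at depth 8

== LOOKUPS ==
["H2","H1","H4","H4","H0","H1","H1","H0","H0","H0","H0"]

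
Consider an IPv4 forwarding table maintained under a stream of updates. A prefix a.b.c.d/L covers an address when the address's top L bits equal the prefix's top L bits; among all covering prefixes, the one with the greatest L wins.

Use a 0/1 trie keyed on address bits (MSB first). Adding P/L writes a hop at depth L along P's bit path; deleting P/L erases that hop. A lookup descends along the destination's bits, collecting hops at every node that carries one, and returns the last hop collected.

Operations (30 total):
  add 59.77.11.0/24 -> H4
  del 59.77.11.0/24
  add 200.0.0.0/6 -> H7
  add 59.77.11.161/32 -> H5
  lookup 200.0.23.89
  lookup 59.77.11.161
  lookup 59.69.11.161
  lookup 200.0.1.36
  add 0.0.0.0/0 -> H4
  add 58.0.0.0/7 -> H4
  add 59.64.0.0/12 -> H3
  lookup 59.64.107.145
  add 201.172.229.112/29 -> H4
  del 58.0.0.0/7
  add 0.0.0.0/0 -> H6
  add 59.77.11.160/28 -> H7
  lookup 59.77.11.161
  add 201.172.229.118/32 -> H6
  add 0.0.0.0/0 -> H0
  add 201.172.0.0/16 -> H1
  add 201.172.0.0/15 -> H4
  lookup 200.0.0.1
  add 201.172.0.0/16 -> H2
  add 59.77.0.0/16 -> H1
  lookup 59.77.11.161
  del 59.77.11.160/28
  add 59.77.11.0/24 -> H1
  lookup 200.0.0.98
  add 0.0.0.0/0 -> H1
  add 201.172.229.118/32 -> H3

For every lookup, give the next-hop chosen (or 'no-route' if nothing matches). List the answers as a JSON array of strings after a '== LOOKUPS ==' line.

Process each operation:
  add 59.77.11.0/24 -> H4 at depth 24
  del 59.77.11.0/24 (clear depth 24)
  add 200.0.0.0/6 -> H7 at depth 6
  add 59.77.11.161/32 -> H5 at depth 32
  lookup 200.0.23.89: bits 110010 walk d0:-→d1:-→d2:-→d3:-→d4:-→d5:-→d6:H7 -> H7
  lookup 59.77.11.161: bits 00111011010011010000101110100001 walk d0:-→d1:-→d2:-→d3:-→d4:-→d5:-→d6:-→d7:-→d8:-→d9:-→d10:-→d11:-→d12:-→d13:-→d14:-→d15:-→d16:-→d17:-→d18:-→d19:-→d20:-→d21:-→d22:-→d23:-→d24:-→d25:-→d26:-→d27:-→d28:-→d29:-→d30:-→d31:-→d32:H5 -> H5
  lookup 59.69.11.161: bits 001110110100 walk d0:-→d1:-→d2:-→d3:-→d4:-→d5:-→d6:-→d7:-→d8:-→d9:-→d10:-→d11:-→d12:- -> no-route
  lookup 200.0.1.36: bits 110010 walk d0:-→d1:-→d2:-→d3:-→d4:-→d5:-→d6:H7 -> H7
  add 0.0.0.0/0 -> H4 at depth 0
  add 58.0.0.0/7 -> H4 at depth 7
  add 59.64.0.0/12 -> H3 at depth 12
  lookup 59.64.107.145: bits 001110110100 walk d0:H4→d1:-→d2:-→d3:-→d4:-→d5:-→d6:-→d7:H4→d8:-→d9:-→d10:-→d11:-→d12:H3 -> H3
  add 201.172.229.112/29 -> H4 at depth 29
  del 58.0.0.0/7 (clear depth 7)
  add 0.0.0.0/0 -> H6 at depth 0
  add 59.77.11.160/28 -> H7 at depth 28
  lookup 59.77.11.161: bits 00111011010011010000101110100001 walk d0:H6→d1:-→d2:-→d3:-→d4:-→d5:-→d6:-→d7:-→d8:-→d9:-→d10:-→d11:-→d12:H3→d13:-→d14:-→d15:-→d16:-→d17:-→d18:-→d19:-→d20:-→d21:-→d22:-→d23:-→d24:-→d25:-→d26:-→d27:-→d28:H7→d29:-→d30:-→d31:-→d32:H5 -> H5
  add 201.172.229.118/32 -> H6 at depth 32
  add 0.0.0.0/0 -> H0 at depth 0
  add 201.172.0.0/16 -> H1 at depth 16
  add 201.172.0.0/15 -> H4 at depth 15
  lookup 200.0.0.1: bits 1100100 walk d0:H0→d1:-→d2:-→d3:-→d4:-→d5:-→d6:H7→d7:- -> H7
  add 201.172.0.0/16 -> H2 at depth 16
  add 59.77.0.0/16 -> H1 at depth 16
  lookup 59.77.11.161: bits 00111011010011010000101110100001 walk d0:H0→d1:-→d2:-→d3:-→d4:-→d5:-→d6:-→d7:-→d8:-→d9:-→d10:-→d11:-→d12:H3→d13:-→d14:-→d15:-→d16:H1→d17:-→d18:-→d19:-→d20:-→d21:-→d22:-→d23:-→d24:-→d25:-→d26:-→d27:-→d28:H7→d29:-→d30:-→d31:-→d32:H5 -> H5
  del 59.77.11.160/28 (clear depth 28)
  add 59.77.11.0/24 -> H1 at depth 24
  lookup 200.0.0.98: bits 1100100 walk d0:H0→d1:-→d2:-→d3:-→d4:-→d5:-→d6:H7→d7:- -> H7
  add 0.0.0.0/0 -> H1 at depth 0
  add 201.172.229.118/32 -> H3 at depth 32

== LOOKUPS ==
["H7","H5","no-route","H7","H3","H5","H7","H5","H7"]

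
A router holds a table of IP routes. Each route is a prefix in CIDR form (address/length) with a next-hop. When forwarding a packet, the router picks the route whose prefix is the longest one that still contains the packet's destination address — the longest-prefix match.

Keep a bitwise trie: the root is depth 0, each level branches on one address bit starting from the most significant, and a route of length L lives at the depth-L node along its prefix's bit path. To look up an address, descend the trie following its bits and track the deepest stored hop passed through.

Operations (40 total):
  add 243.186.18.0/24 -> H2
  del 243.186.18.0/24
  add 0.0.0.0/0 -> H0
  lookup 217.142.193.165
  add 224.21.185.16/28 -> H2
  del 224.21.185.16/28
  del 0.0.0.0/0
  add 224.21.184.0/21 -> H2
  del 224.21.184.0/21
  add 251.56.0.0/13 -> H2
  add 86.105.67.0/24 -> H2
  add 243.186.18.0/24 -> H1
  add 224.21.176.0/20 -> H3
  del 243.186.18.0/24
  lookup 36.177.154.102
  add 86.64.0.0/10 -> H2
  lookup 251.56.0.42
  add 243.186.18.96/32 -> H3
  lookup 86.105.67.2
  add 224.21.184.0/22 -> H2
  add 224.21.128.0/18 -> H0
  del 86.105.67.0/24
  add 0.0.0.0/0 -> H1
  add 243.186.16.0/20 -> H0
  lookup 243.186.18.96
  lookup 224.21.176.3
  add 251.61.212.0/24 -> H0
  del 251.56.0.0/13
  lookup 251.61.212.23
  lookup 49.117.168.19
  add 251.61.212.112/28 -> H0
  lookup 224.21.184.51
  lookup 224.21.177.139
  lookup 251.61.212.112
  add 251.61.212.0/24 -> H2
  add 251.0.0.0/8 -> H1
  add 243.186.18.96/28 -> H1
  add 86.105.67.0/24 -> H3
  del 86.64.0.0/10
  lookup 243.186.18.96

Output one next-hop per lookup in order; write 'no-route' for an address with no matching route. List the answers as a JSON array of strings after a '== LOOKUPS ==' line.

Trace:
  + 243.186.18.0/24 (H2) depth=24
  del 243.186.18.0/24 (clear depth 24)
  + 0.0.0.0/0 (H0) depth=0
  Q 217.142.193.165: descend 11 ; hops seen [H0] ; pick H0
  + 224.21.185.16/28 (H2) depth=28
  del 224.21.185.16/28 (clear depth 28)
  del 0.0.0.0/0 (clear depth 0)
  + 224.21.184.0/21 (H2) depth=21
  del 224.21.184.0/21 (clear depth 21)
  + 251.56.0.0/13 (H2) depth=13
  + 86.105.67.0/24 (H2) depth=24
  + 243.186.18.0/24 (H1) depth=24
  + 224.21.176.0/20 (H3) depth=20
  del 243.186.18.0/24 (clear depth 24)
  Q 36.177.154.102: descend 0 ; hops seen [∅] ; pick no-route
  + 86.64.0.0/10 (H2) depth=10
  Q 251.56.0.42: descend 1111101100111 ; hops seen [H2] ; pick H2
  + 243.186.18.96/32 (H3) depth=32
  Q 86.105.67.2: descend 010101100110100101000011 ; hops seen [H2,H2] ; pick H2
  + 224.21.184.0/22 (H2) depth=22
  + 224.21.128.0/18 (H0) depth=18
  del 86.105.67.0/24 (clear depth 24)
  + 0.0.0.0/0 (H1) depth=0
  + 243.186.16.0/20 (H0) depth=20
  Q 243.186.18.96: descend 11110011101110100001001001100000 ; hops seen [H1,H0,H3] ; pick H3
  Q 224.21.176.3: descend 11100000000101011011 ; hops seen [H1,H0,H3] ; pick H3
  + 251.61.212.0/24 (H0) depth=24
  del 251.56.0.0/13 (clear depth 13)
  Q 251.61.212.23: descend 111110110011110111010100 ; hops seen [H1,H0] ; pick H0
  Q 49.117.168.19: descend 0 ; hops seen [H1] ; pick H1
  + 251.61.212.112/28 (H0) depth=28
  Q 224.21.184.51: descend 11100000000101011011100 ; hops seen [H1,H0,H3,H2] ; pick H2
  Q 224.21.177.139: descend 11100000000101011011 ; hops seen [H1,H0,H3] ; pick H3
  Q 251.61.212.112: descend 1111101100111101110101000111 ; hops seen [H1,H0,H0] ; pick H0
  + 251.61.212.0/24 (H2) depth=24
  + 251.0.0.0/8 (H1) depth=8
  + 243.186.18.96/28 (H1) depth=28
  + 86.105.67.0/24 (H3) depth=24
  del 86.64.0.0/10 (clear depth 10)
  Q 243.186.18.96: descend 11110011101110100001001001100000 ; hops seen [H1,H0,H1,H3] ; pick H3

== LOOKUPS ==
["H0","no-route","H2","H2","H3","H3","H0","H1","H2","H3","H0","H3"]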